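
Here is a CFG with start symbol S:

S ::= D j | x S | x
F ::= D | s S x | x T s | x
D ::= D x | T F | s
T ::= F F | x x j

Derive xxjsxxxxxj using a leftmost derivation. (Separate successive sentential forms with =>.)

S => Dj => Dxj => Dxxj => Dxxxj => TFxxxj => xxjFxxxj => xxjsSxxxxj => xxjsxxxxxj

S => Dj   [S ::= D j]
Dj => Dxj   [D ::= D x]
Dxj => Dxxj   [D ::= D x]
Dxxj => Dxxxj   [D ::= D x]
Dxxxj => TFxxxj   [D ::= T F]
TFxxxj => xxjFxxxj   [T ::= x x j]
xxjFxxxj => xxjsSxxxxj   [F ::= s S x]
xxjsSxxxxj => xxjsxxxxxj   [S ::= x]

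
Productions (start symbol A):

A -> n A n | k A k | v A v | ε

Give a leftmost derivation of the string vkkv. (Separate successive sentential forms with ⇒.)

A ⇒ vAv   [A -> v A v]
vAv ⇒ vkAkv   [A -> k A k]
vkAkv ⇒ vkkv   [A -> ε]

A⇒vAv⇒vkAkv⇒vkkv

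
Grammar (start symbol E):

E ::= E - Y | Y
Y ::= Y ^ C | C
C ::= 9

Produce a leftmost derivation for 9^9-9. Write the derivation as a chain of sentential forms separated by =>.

E => E-Y => Y-Y => Y^C-Y => C^C-Y => 9^C-Y => 9^9-Y => 9^9-C => 9^9-9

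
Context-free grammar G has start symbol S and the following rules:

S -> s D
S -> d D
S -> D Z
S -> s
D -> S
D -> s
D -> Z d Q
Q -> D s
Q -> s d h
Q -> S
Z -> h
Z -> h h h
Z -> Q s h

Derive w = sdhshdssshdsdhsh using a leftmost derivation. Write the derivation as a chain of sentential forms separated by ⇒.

S⇒DZ⇒ZdQZ⇒QshdQZ⇒sdhshdQZ⇒sdhshdDsZ⇒sdhshdZdQsZ⇒sdhshdQshdQsZ⇒sdhshdDsshdQsZ⇒sdhshdSsshdQsZ⇒sdhshdssshdQsZ⇒sdhshdssshdsdhsZ⇒sdhshdssshdsdhsh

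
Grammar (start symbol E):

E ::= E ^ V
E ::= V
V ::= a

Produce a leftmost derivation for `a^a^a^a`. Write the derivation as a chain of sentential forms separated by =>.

E => E^V => E^V^V => E^V^V^V => V^V^V^V => a^V^V^V => a^a^V^V => a^a^a^V => a^a^a^a

E => E^V   [E ::= E ^ V]
E^V => E^V^V   [E ::= E ^ V]
E^V^V => E^V^V^V   [E ::= E ^ V]
E^V^V^V => V^V^V^V   [E ::= V]
V^V^V^V => a^V^V^V   [V ::= a]
a^V^V^V => a^a^V^V   [V ::= a]
a^a^V^V => a^a^a^V   [V ::= a]
a^a^a^V => a^a^a^a   [V ::= a]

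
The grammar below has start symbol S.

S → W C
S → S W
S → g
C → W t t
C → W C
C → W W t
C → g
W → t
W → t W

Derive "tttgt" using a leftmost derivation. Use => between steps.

S => SW => WCW => tWCW => ttWCW => tttCW => tttgW => tttgt

S => SW   [S → S W]
SW => WCW   [S → W C]
WCW => tWCW   [W → t W]
tWCW => ttWCW   [W → t W]
ttWCW => tttCW   [W → t]
tttCW => tttgW   [C → g]
tttgW => tttgt   [W → t]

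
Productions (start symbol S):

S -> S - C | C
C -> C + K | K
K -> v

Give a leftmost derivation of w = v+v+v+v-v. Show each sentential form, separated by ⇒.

S⇒S-C⇒C-C⇒C+K-C⇒C+K+K-C⇒C+K+K+K-C⇒K+K+K+K-C⇒v+K+K+K-C⇒v+v+K+K-C⇒v+v+v+K-C⇒v+v+v+v-C⇒v+v+v+v-K⇒v+v+v+v-v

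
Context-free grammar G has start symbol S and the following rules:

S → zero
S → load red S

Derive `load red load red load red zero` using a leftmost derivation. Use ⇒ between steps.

S ⇒ load red S ⇒ load red load red S ⇒ load red load red load red S ⇒ load red load red load red zero

S ⇒ load red S   [S → load red S]
load red S ⇒ load red load red S   [S → load red S]
load red load red S ⇒ load red load red load red S   [S → load red S]
load red load red load red S ⇒ load red load red load red zero   [S → zero]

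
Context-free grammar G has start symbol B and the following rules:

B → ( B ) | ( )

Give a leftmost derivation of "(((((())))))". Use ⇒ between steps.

B ⇒ (B) ⇒ ((B)) ⇒ (((B))) ⇒ ((((B)))) ⇒ (((((B))))) ⇒ (((((())))))

B ⇒ (B)   [B → ( B )]
(B) ⇒ ((B))   [B → ( B )]
((B)) ⇒ (((B)))   [B → ( B )]
(((B))) ⇒ ((((B))))   [B → ( B )]
((((B)))) ⇒ (((((B)))))   [B → ( B )]
(((((B))))) ⇒ (((((())))))   [B → ( )]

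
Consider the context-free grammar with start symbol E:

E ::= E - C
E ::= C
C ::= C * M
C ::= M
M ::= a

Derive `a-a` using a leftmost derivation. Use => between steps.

E => E-C   [E ::= E - C]
E-C => C-C   [E ::= C]
C-C => M-C   [C ::= M]
M-C => a-C   [M ::= a]
a-C => a-M   [C ::= M]
a-M => a-a   [M ::= a]

E => E-C => C-C => M-C => a-C => a-M => a-a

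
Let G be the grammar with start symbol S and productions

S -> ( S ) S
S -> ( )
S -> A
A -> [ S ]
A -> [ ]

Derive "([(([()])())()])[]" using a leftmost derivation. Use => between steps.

S => (S)S => (A)S => ([S])S => ([(S)S])S => ([((S)S)S])S => ([((A)S)S])S => ([(([S])S)S])S => ([(([()])S)S])S => ([(([()])())S])S => ([(([()])())()])S => ([(([()])())()])A => ([(([()])())()])[]

S => (S)S   [S -> ( S ) S]
(S)S => (A)S   [S -> A]
(A)S => ([S])S   [A -> [ S ]]
([S])S => ([(S)S])S   [S -> ( S ) S]
([(S)S])S => ([((S)S)S])S   [S -> ( S ) S]
([((S)S)S])S => ([((A)S)S])S   [S -> A]
([((A)S)S])S => ([(([S])S)S])S   [A -> [ S ]]
([(([S])S)S])S => ([(([()])S)S])S   [S -> ( )]
([(([()])S)S])S => ([(([()])())S])S   [S -> ( )]
([(([()])())S])S => ([(([()])())()])S   [S -> ( )]
([(([()])())()])S => ([(([()])())()])A   [S -> A]
([(([()])())()])A => ([(([()])())()])[]   [A -> [ ]]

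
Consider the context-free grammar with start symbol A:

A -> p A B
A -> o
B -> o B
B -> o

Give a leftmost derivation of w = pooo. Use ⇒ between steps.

A ⇒ pAB ⇒ poB ⇒ pooB ⇒ pooo

A ⇒ pAB   [A -> p A B]
pAB ⇒ poB   [A -> o]
poB ⇒ pooB   [B -> o B]
pooB ⇒ pooo   [B -> o]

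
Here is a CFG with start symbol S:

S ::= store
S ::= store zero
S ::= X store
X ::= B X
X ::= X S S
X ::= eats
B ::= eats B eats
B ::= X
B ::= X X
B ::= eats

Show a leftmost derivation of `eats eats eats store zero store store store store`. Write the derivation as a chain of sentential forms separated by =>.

S => X store   [S ::= X store]
X store => X S S store   [X ::= X S S]
X S S store => X S S S S store   [X ::= X S S]
X S S S S store => B X S S S S store   [X ::= B X]
B X S S S S store => X X X S S S S store   [B ::= X X]
X X X S S S S store => eats X X S S S S store   [X ::= eats]
eats X X S S S S store => eats eats X S S S S store   [X ::= eats]
eats eats X S S S S store => eats eats eats S S S S store   [X ::= eats]
eats eats eats S S S S store => eats eats eats store zero S S S store   [S ::= store zero]
eats eats eats store zero S S S store => eats eats eats store zero store S S store   [S ::= store]
eats eats eats store zero store S S store => eats eats eats store zero store store S store   [S ::= store]
eats eats eats store zero store store S store => eats eats eats store zero store store store store   [S ::= store]

S => X store => X S S store => X S S S S store => B X S S S S store => X X X S S S S store => eats X X S S S S store => eats eats X S S S S store => eats eats eats S S S S store => eats eats eats store zero S S S store => eats eats eats store zero store S S store => eats eats eats store zero store store S store => eats eats eats store zero store store store store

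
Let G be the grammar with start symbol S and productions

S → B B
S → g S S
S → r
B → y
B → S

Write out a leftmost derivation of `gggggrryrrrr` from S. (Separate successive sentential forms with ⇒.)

S ⇒ gSS ⇒ ggSSS ⇒ gggSSSS ⇒ ggggSSSSS ⇒ gggggSSSSSS ⇒ gggggrSSSSS ⇒ gggggrBBSSSS ⇒ gggggrSBSSSS ⇒ gggggrrBSSSS ⇒ gggggrrySSSS ⇒ gggggrryrSSS ⇒ gggggrryrrSS ⇒ gggggrryrrrS ⇒ gggggrryrrrr

S ⇒ gSS   [S → g S S]
gSS ⇒ ggSSS   [S → g S S]
ggSSS ⇒ gggSSSS   [S → g S S]
gggSSSS ⇒ ggggSSSSS   [S → g S S]
ggggSSSSS ⇒ gggggSSSSSS   [S → g S S]
gggggSSSSSS ⇒ gggggrSSSSS   [S → r]
gggggrSSSSS ⇒ gggggrBBSSSS   [S → B B]
gggggrBBSSSS ⇒ gggggrSBSSSS   [B → S]
gggggrSBSSSS ⇒ gggggrrBSSSS   [S → r]
gggggrrBSSSS ⇒ gggggrrySSSS   [B → y]
gggggrrySSSS ⇒ gggggrryrSSS   [S → r]
gggggrryrSSS ⇒ gggggrryrrSS   [S → r]
gggggrryrrSS ⇒ gggggrryrrrS   [S → r]
gggggrryrrrS ⇒ gggggrryrrrr   [S → r]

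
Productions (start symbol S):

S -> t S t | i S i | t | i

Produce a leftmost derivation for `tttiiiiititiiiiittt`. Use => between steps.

S => tSt   [S -> t S t]
tSt => ttStt   [S -> t S t]
ttStt => tttSttt   [S -> t S t]
tttSttt => tttiSittt   [S -> i S i]
tttiSittt => tttiiSiittt   [S -> i S i]
tttiiSiittt => tttiiiSiiittt   [S -> i S i]
tttiiiSiiittt => tttiiiiSiiiittt   [S -> i S i]
tttiiiiSiiiittt => tttiiiiiSiiiiittt   [S -> i S i]
tttiiiiiSiiiiittt => tttiiiiitStiiiiittt   [S -> t S t]
tttiiiiitStiiiiittt => tttiiiiititiiiiittt   [S -> i]

S=>tSt=>ttStt=>tttSttt=>tttiSittt=>tttiiSiittt=>tttiiiSiiittt=>tttiiiiSiiiittt=>tttiiiiiSiiiiittt=>tttiiiiitStiiiiittt=>tttiiiiititiiiiittt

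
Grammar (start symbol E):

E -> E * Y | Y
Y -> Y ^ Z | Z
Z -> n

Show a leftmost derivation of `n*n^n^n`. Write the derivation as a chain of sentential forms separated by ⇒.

E ⇒ E*Y   [E -> E * Y]
E*Y ⇒ Y*Y   [E -> Y]
Y*Y ⇒ Z*Y   [Y -> Z]
Z*Y ⇒ n*Y   [Z -> n]
n*Y ⇒ n*Y^Z   [Y -> Y ^ Z]
n*Y^Z ⇒ n*Y^Z^Z   [Y -> Y ^ Z]
n*Y^Z^Z ⇒ n*Z^Z^Z   [Y -> Z]
n*Z^Z^Z ⇒ n*n^Z^Z   [Z -> n]
n*n^Z^Z ⇒ n*n^n^Z   [Z -> n]
n*n^n^Z ⇒ n*n^n^n   [Z -> n]

E ⇒ E*Y ⇒ Y*Y ⇒ Z*Y ⇒ n*Y ⇒ n*Y^Z ⇒ n*Y^Z^Z ⇒ n*Z^Z^Z ⇒ n*n^Z^Z ⇒ n*n^n^Z ⇒ n*n^n^n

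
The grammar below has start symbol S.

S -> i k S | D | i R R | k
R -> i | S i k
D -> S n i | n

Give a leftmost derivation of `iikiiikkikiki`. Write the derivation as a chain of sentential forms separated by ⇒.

S ⇒ iRR ⇒ iSikR ⇒ iikSikR ⇒ iikiRRikR ⇒ iikiiRikR ⇒ iikiiSikikR ⇒ iikiiikSikikR ⇒ iikiiikkikikR ⇒ iikiiikkikiki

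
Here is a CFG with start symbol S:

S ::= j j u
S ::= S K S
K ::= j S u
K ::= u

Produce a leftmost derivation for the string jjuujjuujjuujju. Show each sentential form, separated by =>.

S => SKS => SKSKS => SKSKSKS => jjuKSKSKS => jjuuSKSKS => jjuujjuKSKS => jjuujjuuSKS => jjuujjuujjuKS => jjuujjuujjuuS => jjuujjuujjuujju

S => SKS   [S ::= S K S]
SKS => SKSKS   [S ::= S K S]
SKSKS => SKSKSKS   [S ::= S K S]
SKSKSKS => jjuKSKSKS   [S ::= j j u]
jjuKSKSKS => jjuuSKSKS   [K ::= u]
jjuuSKSKS => jjuujjuKSKS   [S ::= j j u]
jjuujjuKSKS => jjuujjuuSKS   [K ::= u]
jjuujjuuSKS => jjuujjuujjuKS   [S ::= j j u]
jjuujjuujjuKS => jjuujjuujjuuS   [K ::= u]
jjuujjuujjuuS => jjuujjuujjuujju   [S ::= j j u]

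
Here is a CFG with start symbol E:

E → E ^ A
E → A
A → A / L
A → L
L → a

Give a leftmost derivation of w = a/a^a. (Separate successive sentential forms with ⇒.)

E ⇒ E^A ⇒ A^A ⇒ A/L^A ⇒ L/L^A ⇒ a/L^A ⇒ a/a^A ⇒ a/a^L ⇒ a/a^a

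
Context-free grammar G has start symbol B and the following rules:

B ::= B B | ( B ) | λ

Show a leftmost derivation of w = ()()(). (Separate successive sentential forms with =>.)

B => BB => BBB => (B)BB => ()BB => ()(B)B => ()()B => ()()BB => ()()(B)B => ()()()B => ()()()

B => BB   [B ::= B B]
BB => BBB   [B ::= B B]
BBB => (B)BB   [B ::= ( B )]
(B)BB => ()BB   [B ::= λ]
()BB => ()(B)B   [B ::= ( B )]
()(B)B => ()()B   [B ::= λ]
()()B => ()()BB   [B ::= B B]
()()BB => ()()(B)B   [B ::= ( B )]
()()(B)B => ()()()B   [B ::= λ]
()()()B => ()()()   [B ::= λ]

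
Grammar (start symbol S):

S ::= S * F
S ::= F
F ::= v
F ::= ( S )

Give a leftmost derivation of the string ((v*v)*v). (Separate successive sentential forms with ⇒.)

S⇒F⇒(S)⇒(S*F)⇒(F*F)⇒((S)*F)⇒((S*F)*F)⇒((F*F)*F)⇒((v*F)*F)⇒((v*v)*F)⇒((v*v)*v)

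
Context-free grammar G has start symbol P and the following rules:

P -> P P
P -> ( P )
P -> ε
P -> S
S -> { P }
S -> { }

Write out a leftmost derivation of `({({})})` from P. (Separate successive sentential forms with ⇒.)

P ⇒ (P)   [P -> ( P )]
(P) ⇒ (PP)   [P -> P P]
(PP) ⇒ (PPP)   [P -> P P]
(PPP) ⇒ (SPP)   [P -> S]
(SPP) ⇒ ({P}PP)   [S -> { P }]
({P}PP) ⇒ ({(P)}PP)   [P -> ( P )]
({(P)}PP) ⇒ ({(S)}PP)   [P -> S]
({(S)}PP) ⇒ ({({})}PP)   [S -> { }]
({({})}PP) ⇒ ({({})}P)   [P -> ε]
({({})}P) ⇒ ({({})})   [P -> ε]

P ⇒ (P) ⇒ (PP) ⇒ (PPP) ⇒ (SPP) ⇒ ({P}PP) ⇒ ({(P)}PP) ⇒ ({(S)}PP) ⇒ ({({})}PP) ⇒ ({({})}P) ⇒ ({({})})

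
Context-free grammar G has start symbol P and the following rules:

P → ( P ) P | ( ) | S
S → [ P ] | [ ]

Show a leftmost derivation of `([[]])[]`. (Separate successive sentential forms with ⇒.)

P ⇒ (P)P ⇒ (S)P ⇒ ([P])P ⇒ ([S])P ⇒ ([[]])P ⇒ ([[]])S ⇒ ([[]])[]

P ⇒ (P)P   [P → ( P ) P]
(P)P ⇒ (S)P   [P → S]
(S)P ⇒ ([P])P   [S → [ P ]]
([P])P ⇒ ([S])P   [P → S]
([S])P ⇒ ([[]])P   [S → [ ]]
([[]])P ⇒ ([[]])S   [P → S]
([[]])S ⇒ ([[]])[]   [S → [ ]]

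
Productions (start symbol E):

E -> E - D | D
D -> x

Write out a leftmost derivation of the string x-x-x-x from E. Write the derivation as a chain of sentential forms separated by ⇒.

E⇒E-D⇒E-D-D⇒E-D-D-D⇒D-D-D-D⇒x-D-D-D⇒x-x-D-D⇒x-x-x-D⇒x-x-x-x

E ⇒ E-D   [E -> E - D]
E-D ⇒ E-D-D   [E -> E - D]
E-D-D ⇒ E-D-D-D   [E -> E - D]
E-D-D-D ⇒ D-D-D-D   [E -> D]
D-D-D-D ⇒ x-D-D-D   [D -> x]
x-D-D-D ⇒ x-x-D-D   [D -> x]
x-x-D-D ⇒ x-x-x-D   [D -> x]
x-x-x-D ⇒ x-x-x-x   [D -> x]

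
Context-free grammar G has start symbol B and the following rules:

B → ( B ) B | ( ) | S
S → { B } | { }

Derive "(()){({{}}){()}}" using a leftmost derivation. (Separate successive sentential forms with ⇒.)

B ⇒ (B)B ⇒ (())B ⇒ (())S ⇒ (()){B} ⇒ (()){(B)B} ⇒ (()){(S)B} ⇒ (()){({B})B} ⇒ (()){({S})B} ⇒ (()){({{}})B} ⇒ (()){({{}})S} ⇒ (()){({{}}){B}} ⇒ (()){({{}}){()}}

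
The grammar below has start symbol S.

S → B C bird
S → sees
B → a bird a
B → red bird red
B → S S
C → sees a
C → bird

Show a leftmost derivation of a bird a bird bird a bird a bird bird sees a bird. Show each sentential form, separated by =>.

S => B C bird => S S C bird => B C bird S C bird => a bird a C bird S C bird => a bird a bird bird S C bird => a bird a bird bird B C bird C bird => a bird a bird bird a bird a C bird C bird => a bird a bird bird a bird a bird bird C bird => a bird a bird bird a bird a bird bird sees a bird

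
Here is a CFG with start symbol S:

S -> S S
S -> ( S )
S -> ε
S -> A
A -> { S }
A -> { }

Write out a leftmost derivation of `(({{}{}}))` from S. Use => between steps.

S => (S) => ((S)) => ((A)) => (({S})) => (({SS})) => (({AS})) => (({{S}S})) => (({{}S})) => (({{}A})) => (({{}{}}))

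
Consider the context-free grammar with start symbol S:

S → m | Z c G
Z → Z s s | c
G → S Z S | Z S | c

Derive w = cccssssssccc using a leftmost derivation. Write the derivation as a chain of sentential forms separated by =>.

S => ZcG   [S → Z c G]
ZcG => ccG   [Z → c]
ccG => ccZS   [G → Z S]
ccZS => ccZssS   [Z → Z s s]
ccZssS => ccZssssS   [Z → Z s s]
ccZssssS => ccZssssssS   [Z → Z s s]
ccZssssssS => cccssssssS   [Z → c]
cccssssssS => cccssssssZcG   [S → Z c G]
cccssssssZcG => cccssssssccG   [Z → c]
cccssssssccG => cccssssssccc   [G → c]

S => ZcG => ccG => ccZS => ccZssS => ccZssssS => ccZssssssS => cccssssssS => cccssssssZcG => cccssssssccG => cccssssssccc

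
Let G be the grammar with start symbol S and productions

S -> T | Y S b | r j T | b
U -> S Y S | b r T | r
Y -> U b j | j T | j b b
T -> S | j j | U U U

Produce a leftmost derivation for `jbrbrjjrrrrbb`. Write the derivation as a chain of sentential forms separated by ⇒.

S ⇒ YSb   [S -> Y S b]
YSb ⇒ jTSb   [Y -> j T]
jTSb ⇒ jUUUSb   [T -> U U U]
jUUUSb ⇒ jbrTUUSb   [U -> b r T]
jbrTUUSb ⇒ jbrUUUUUSb   [T -> U U U]
jbrUUUUUSb ⇒ jbrbrTUUUUSb   [U -> b r T]
jbrbrTUUUUSb ⇒ jbrbrjjUUUUSb   [T -> j j]
jbrbrjjUUUUSb ⇒ jbrbrjjrUUUSb   [U -> r]
jbrbrjjrUUUSb ⇒ jbrbrjjrrUUSb   [U -> r]
jbrbrjjrrUUSb ⇒ jbrbrjjrrrUSb   [U -> r]
jbrbrjjrrrUSb ⇒ jbrbrjjrrrrSb   [U -> r]
jbrbrjjrrrrSb ⇒ jbrbrjjrrrrbb   [S -> b]

S⇒YSb⇒jTSb⇒jUUUSb⇒jbrTUUSb⇒jbrUUUUUSb⇒jbrbrTUUUUSb⇒jbrbrjjUUUUSb⇒jbrbrjjrUUUSb⇒jbrbrjjrrUUSb⇒jbrbrjjrrrUSb⇒jbrbrjjrrrrSb⇒jbrbrjjrrrrbb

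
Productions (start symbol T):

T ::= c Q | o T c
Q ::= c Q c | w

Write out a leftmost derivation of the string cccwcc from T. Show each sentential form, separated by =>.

T=>cQ=>ccQc=>cccQcc=>cccwcc

T => cQ   [T ::= c Q]
cQ => ccQc   [Q ::= c Q c]
ccQc => cccQcc   [Q ::= c Q c]
cccQcc => cccwcc   [Q ::= w]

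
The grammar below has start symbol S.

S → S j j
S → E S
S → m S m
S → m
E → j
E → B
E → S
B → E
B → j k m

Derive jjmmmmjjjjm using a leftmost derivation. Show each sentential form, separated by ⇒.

S ⇒ ES ⇒ jS ⇒ jES ⇒ jSS ⇒ jESS ⇒ jSSS ⇒ jESSS ⇒ jjSSS ⇒ jjmSS ⇒ jjmSjjS ⇒ jjmSjjjjS ⇒ jjmmSmjjjjS ⇒ jjmmmmjjjjS ⇒ jjmmmmjjjjm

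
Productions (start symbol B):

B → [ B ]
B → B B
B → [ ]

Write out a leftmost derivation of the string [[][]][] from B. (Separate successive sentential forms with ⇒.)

B ⇒ BB   [B → B B]
BB ⇒ [B]B   [B → [ B ]]
[B]B ⇒ [BB]B   [B → B B]
[BB]B ⇒ [[]B]B   [B → [ ]]
[[]B]B ⇒ [[][]]B   [B → [ ]]
[[][]]B ⇒ [[][]][]   [B → [ ]]

B⇒BB⇒[B]B⇒[BB]B⇒[[]B]B⇒[[][]]B⇒[[][]][]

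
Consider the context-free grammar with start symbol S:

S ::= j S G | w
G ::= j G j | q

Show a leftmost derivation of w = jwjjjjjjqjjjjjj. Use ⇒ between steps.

S ⇒ jSG   [S ::= j S G]
jSG ⇒ jwG   [S ::= w]
jwG ⇒ jwjGj   [G ::= j G j]
jwjGj ⇒ jwjjGjj   [G ::= j G j]
jwjjGjj ⇒ jwjjjGjjj   [G ::= j G j]
jwjjjGjjj ⇒ jwjjjjGjjjj   [G ::= j G j]
jwjjjjGjjjj ⇒ jwjjjjjGjjjjj   [G ::= j G j]
jwjjjjjGjjjjj ⇒ jwjjjjjjGjjjjjj   [G ::= j G j]
jwjjjjjjGjjjjjj ⇒ jwjjjjjjqjjjjjj   [G ::= q]

S ⇒ jSG ⇒ jwG ⇒ jwjGj ⇒ jwjjGjj ⇒ jwjjjGjjj ⇒ jwjjjjGjjjj ⇒ jwjjjjjGjjjjj ⇒ jwjjjjjjGjjjjjj ⇒ jwjjjjjjqjjjjjj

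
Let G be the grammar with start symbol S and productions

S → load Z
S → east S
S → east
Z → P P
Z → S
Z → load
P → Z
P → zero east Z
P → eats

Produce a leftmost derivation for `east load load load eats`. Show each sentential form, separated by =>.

S => east S   [S → east S]
east S => east load Z   [S → load Z]
east load Z => east load P P   [Z → P P]
east load P P => east load Z P   [P → Z]
east load Z P => east load S P   [Z → S]
east load S P => east load load Z P   [S → load Z]
east load load Z P => east load load load P   [Z → load]
east load load load P => east load load load eats   [P → eats]

S => east S => east load Z => east load P P => east load Z P => east load S P => east load load Z P => east load load load P => east load load load eats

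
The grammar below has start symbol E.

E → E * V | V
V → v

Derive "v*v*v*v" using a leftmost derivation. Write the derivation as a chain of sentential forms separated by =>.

E => E*V   [E → E * V]
E*V => E*V*V   [E → E * V]
E*V*V => E*V*V*V   [E → E * V]
E*V*V*V => V*V*V*V   [E → V]
V*V*V*V => v*V*V*V   [V → v]
v*V*V*V => v*v*V*V   [V → v]
v*v*V*V => v*v*v*V   [V → v]
v*v*v*V => v*v*v*v   [V → v]

E => E*V => E*V*V => E*V*V*V => V*V*V*V => v*V*V*V => v*v*V*V => v*v*v*V => v*v*v*v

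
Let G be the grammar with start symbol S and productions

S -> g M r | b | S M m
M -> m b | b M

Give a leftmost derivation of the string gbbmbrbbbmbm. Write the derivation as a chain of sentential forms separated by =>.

S => SMm => gMrMm => gbMrMm => gbbMrMm => gbbmbrMm => gbbmbrbMm => gbbmbrbbMm => gbbmbrbbbMm => gbbmbrbbbmbm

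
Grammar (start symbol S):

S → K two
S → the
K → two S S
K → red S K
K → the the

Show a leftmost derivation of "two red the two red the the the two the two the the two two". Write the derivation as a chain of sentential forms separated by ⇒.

S ⇒ K two   [S → K two]
K two ⇒ two S S two   [K → two S S]
two S S two ⇒ two K two S two   [S → K two]
two K two S two ⇒ two red S K two S two   [K → red S K]
two red S K two S two ⇒ two red the K two S two   [S → the]
two red the K two S two ⇒ two red the two S S two S two   [K → two S S]
two red the two S S two S two ⇒ two red the two K two S two S two   [S → K two]
two red the two K two S two S two ⇒ two red the two red S K two S two S two   [K → red S K]
two red the two red S K two S two S two ⇒ two red the two red the K two S two S two   [S → the]
two red the two red the K two S two S two ⇒ two red the two red the the the two S two S two   [K → the the]
two red the two red the the the two S two S two ⇒ two red the two red the the the two the two S two   [S → the]
two red the two red the the the two the two S two ⇒ two red the two red the the the two the two K two two   [S → K two]
two red the two red the the the two the two K two two ⇒ two red the two red the the the two the two the the two two   [K → the the]

S ⇒ K two ⇒ two S S two ⇒ two K two S two ⇒ two red S K two S two ⇒ two red the K two S two ⇒ two red the two S S two S two ⇒ two red the two K two S two S two ⇒ two red the two red S K two S two S two ⇒ two red the two red the K two S two S two ⇒ two red the two red the the the two S two S two ⇒ two red the two red the the the two the two S two ⇒ two red the two red the the the two the two K two two ⇒ two red the two red the the the two the two the the two two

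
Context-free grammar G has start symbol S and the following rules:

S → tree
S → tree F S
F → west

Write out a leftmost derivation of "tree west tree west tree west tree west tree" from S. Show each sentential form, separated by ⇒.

S ⇒ tree F S ⇒ tree west S ⇒ tree west tree F S ⇒ tree west tree west S ⇒ tree west tree west tree F S ⇒ tree west tree west tree west S ⇒ tree west tree west tree west tree F S ⇒ tree west tree west tree west tree west S ⇒ tree west tree west tree west tree west tree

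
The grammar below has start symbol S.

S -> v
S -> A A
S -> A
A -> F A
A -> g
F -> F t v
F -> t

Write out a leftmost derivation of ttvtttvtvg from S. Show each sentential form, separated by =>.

S => A   [S -> A]
A => FA   [A -> F A]
FA => FtvA   [F -> F t v]
FtvA => ttvA   [F -> t]
ttvA => ttvFA   [A -> F A]
ttvFA => ttvtA   [F -> t]
ttvtA => ttvtFA   [A -> F A]
ttvtFA => ttvtFtvA   [F -> F t v]
ttvtFtvA => ttvtFtvtvA   [F -> F t v]
ttvtFtvtvA => ttvtttvtvA   [F -> t]
ttvtttvtvA => ttvtttvtvg   [A -> g]

S=>A=>FA=>FtvA=>ttvA=>ttvFA=>ttvtA=>ttvtFA=>ttvtFtvA=>ttvtFtvtvA=>ttvtttvtvA=>ttvtttvtvg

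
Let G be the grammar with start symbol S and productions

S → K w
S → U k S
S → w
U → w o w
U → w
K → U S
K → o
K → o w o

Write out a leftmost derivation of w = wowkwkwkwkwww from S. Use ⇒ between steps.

S ⇒ UkS ⇒ wowkS ⇒ wowkUkS ⇒ wowkwkS ⇒ wowkwkUkS ⇒ wowkwkwkS ⇒ wowkwkwkUkS ⇒ wowkwkwkwkS ⇒ wowkwkwkwkKw ⇒ wowkwkwkwkUSw ⇒ wowkwkwkwkwSw ⇒ wowkwkwkwkwww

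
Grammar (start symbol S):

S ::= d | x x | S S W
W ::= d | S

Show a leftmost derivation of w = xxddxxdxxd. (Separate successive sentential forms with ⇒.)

S⇒SSW⇒SSWSW⇒SSWSWSW⇒xxSWSWSW⇒xxdWSWSW⇒xxddSWSW⇒xxddxxWSW⇒xxddxxdSW⇒xxddxxdxxW⇒xxddxxdxxd

S ⇒ SSW   [S ::= S S W]
SSW ⇒ SSWSW   [S ::= S S W]
SSWSW ⇒ SSWSWSW   [S ::= S S W]
SSWSWSW ⇒ xxSWSWSW   [S ::= x x]
xxSWSWSW ⇒ xxdWSWSW   [S ::= d]
xxdWSWSW ⇒ xxddSWSW   [W ::= d]
xxddSWSW ⇒ xxddxxWSW   [S ::= x x]
xxddxxWSW ⇒ xxddxxdSW   [W ::= d]
xxddxxdSW ⇒ xxddxxdxxW   [S ::= x x]
xxddxxdxxW ⇒ xxddxxdxxd   [W ::= d]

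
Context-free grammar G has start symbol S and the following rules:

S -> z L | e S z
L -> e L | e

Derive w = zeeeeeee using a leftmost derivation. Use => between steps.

S => zL => zeL => zeeL => zeeeL => zeeeeL => zeeeeeL => zeeeeeeL => zeeeeeee

S => zL   [S -> z L]
zL => zeL   [L -> e L]
zeL => zeeL   [L -> e L]
zeeL => zeeeL   [L -> e L]
zeeeL => zeeeeL   [L -> e L]
zeeeeL => zeeeeeL   [L -> e L]
zeeeeeL => zeeeeeeL   [L -> e L]
zeeeeeeL => zeeeeeee   [L -> e]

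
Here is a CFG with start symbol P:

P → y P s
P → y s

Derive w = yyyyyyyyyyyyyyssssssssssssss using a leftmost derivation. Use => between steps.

P => yPs   [P → y P s]
yPs => yyPss   [P → y P s]
yyPss => yyyPsss   [P → y P s]
yyyPsss => yyyyPssss   [P → y P s]
yyyyPssss => yyyyyPsssss   [P → y P s]
yyyyyPsssss => yyyyyyPssssss   [P → y P s]
yyyyyyPssssss => yyyyyyyPsssssss   [P → y P s]
yyyyyyyPsssssss => yyyyyyyyPssssssss   [P → y P s]
yyyyyyyyPssssssss => yyyyyyyyyPsssssssss   [P → y P s]
yyyyyyyyyPsssssssss => yyyyyyyyyyPssssssssss   [P → y P s]
yyyyyyyyyyPssssssssss => yyyyyyyyyyyPsssssssssss   [P → y P s]
yyyyyyyyyyyPsssssssssss => yyyyyyyyyyyyPssssssssssss   [P → y P s]
yyyyyyyyyyyyPssssssssssss => yyyyyyyyyyyyyPsssssssssssss   [P → y P s]
yyyyyyyyyyyyyPsssssssssssss => yyyyyyyyyyyyyyssssssssssssss   [P → y s]

P => yPs => yyPss => yyyPsss => yyyyPssss => yyyyyPsssss => yyyyyyPssssss => yyyyyyyPsssssss => yyyyyyyyPssssssss => yyyyyyyyyPsssssssss => yyyyyyyyyyPssssssssss => yyyyyyyyyyyPsssssssssss => yyyyyyyyyyyyPssssssssssss => yyyyyyyyyyyyyPsssssssssssss => yyyyyyyyyyyyyyssssssssssssss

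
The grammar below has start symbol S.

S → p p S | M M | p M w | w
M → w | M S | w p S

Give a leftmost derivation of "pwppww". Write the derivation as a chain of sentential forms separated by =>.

S => pMw => pMSw => pwSw => pwppSw => pwppww

S => pMw   [S → p M w]
pMw => pMSw   [M → M S]
pMSw => pwSw   [M → w]
pwSw => pwppSw   [S → p p S]
pwppSw => pwppww   [S → w]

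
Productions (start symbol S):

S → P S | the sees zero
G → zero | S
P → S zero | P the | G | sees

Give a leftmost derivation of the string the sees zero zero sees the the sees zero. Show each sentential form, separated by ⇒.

S ⇒ P S ⇒ S zero S ⇒ the sees zero zero S ⇒ the sees zero zero P S ⇒ the sees zero zero P the S ⇒ the sees zero zero sees the S ⇒ the sees zero zero sees the the sees zero

S ⇒ P S   [S → P S]
P S ⇒ S zero S   [P → S zero]
S zero S ⇒ the sees zero zero S   [S → the sees zero]
the sees zero zero S ⇒ the sees zero zero P S   [S → P S]
the sees zero zero P S ⇒ the sees zero zero P the S   [P → P the]
the sees zero zero P the S ⇒ the sees zero zero sees the S   [P → sees]
the sees zero zero sees the S ⇒ the sees zero zero sees the the sees zero   [S → the sees zero]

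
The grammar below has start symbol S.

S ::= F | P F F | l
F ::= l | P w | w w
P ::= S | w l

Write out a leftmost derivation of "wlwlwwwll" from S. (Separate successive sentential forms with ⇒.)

S ⇒ PFF ⇒ SFF ⇒ PFFFF ⇒ wlFFFF ⇒ wlPwFFF ⇒ wlwlwFFF ⇒ wlwlwwwFF ⇒ wlwlwwwlF ⇒ wlwlwwwll

S ⇒ PFF   [S ::= P F F]
PFF ⇒ SFF   [P ::= S]
SFF ⇒ PFFFF   [S ::= P F F]
PFFFF ⇒ wlFFFF   [P ::= w l]
wlFFFF ⇒ wlPwFFF   [F ::= P w]
wlPwFFF ⇒ wlwlwFFF   [P ::= w l]
wlwlwFFF ⇒ wlwlwwwFF   [F ::= w w]
wlwlwwwFF ⇒ wlwlwwwlF   [F ::= l]
wlwlwwwlF ⇒ wlwlwwwll   [F ::= l]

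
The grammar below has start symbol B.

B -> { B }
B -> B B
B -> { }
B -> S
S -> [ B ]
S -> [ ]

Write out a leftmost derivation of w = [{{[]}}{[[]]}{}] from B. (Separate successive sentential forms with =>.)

B => S   [B -> S]
S => [B]   [S -> [ B ]]
[B] => [BB]   [B -> B B]
[BB] => [BBB]   [B -> B B]
[BBB] => [{B}BB]   [B -> { B }]
[{B}BB] => [{{B}}BB]   [B -> { B }]
[{{B}}BB] => [{{S}}BB]   [B -> S]
[{{S}}BB] => [{{[]}}BB]   [S -> [ ]]
[{{[]}}BB] => [{{[]}}{B}B]   [B -> { B }]
[{{[]}}{B}B] => [{{[]}}{S}B]   [B -> S]
[{{[]}}{S}B] => [{{[]}}{[B]}B]   [S -> [ B ]]
[{{[]}}{[B]}B] => [{{[]}}{[S]}B]   [B -> S]
[{{[]}}{[S]}B] => [{{[]}}{[[]]}B]   [S -> [ ]]
[{{[]}}{[[]]}B] => [{{[]}}{[[]]}{}]   [B -> { }]

B => S => [B] => [BB] => [BBB] => [{B}BB] => [{{B}}BB] => [{{S}}BB] => [{{[]}}BB] => [{{[]}}{B}B] => [{{[]}}{S}B] => [{{[]}}{[B]}B] => [{{[]}}{[S]}B] => [{{[]}}{[[]]}B] => [{{[]}}{[[]]}{}]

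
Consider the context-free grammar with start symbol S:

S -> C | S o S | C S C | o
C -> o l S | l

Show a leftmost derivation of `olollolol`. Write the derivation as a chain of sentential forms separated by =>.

S=>C=>olS=>olCSC=>ololSSC=>ololCSCSC=>olollSCSC=>ololloCSC=>olollolSC=>ololloloC=>olollolol

S => C   [S -> C]
C => olS   [C -> o l S]
olS => olCSC   [S -> C S C]
olCSC => ololSSC   [C -> o l S]
ololSSC => ololCSCSC   [S -> C S C]
ololCSCSC => olollSCSC   [C -> l]
olollSCSC => ololloCSC   [S -> o]
ololloCSC => olollolSC   [C -> l]
olollolSC => ololloloC   [S -> o]
ololloloC => olollolol   [C -> l]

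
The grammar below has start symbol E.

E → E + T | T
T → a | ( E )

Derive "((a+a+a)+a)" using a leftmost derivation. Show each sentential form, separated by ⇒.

E ⇒ T ⇒ (E) ⇒ (E+T) ⇒ (T+T) ⇒ ((E)+T) ⇒ ((E+T)+T) ⇒ ((E+T+T)+T) ⇒ ((T+T+T)+T) ⇒ ((a+T+T)+T) ⇒ ((a+a+T)+T) ⇒ ((a+a+a)+T) ⇒ ((a+a+a)+a)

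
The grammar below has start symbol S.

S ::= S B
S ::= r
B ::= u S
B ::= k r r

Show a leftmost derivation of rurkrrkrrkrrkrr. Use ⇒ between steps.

S ⇒ SB ⇒ SBB ⇒ SBBB ⇒ rBBB ⇒ ruSBB ⇒ ruSBBB ⇒ ruSBBBB ⇒ rurBBBB ⇒ rurkrrBBB ⇒ rurkrrkrrBB ⇒ rurkrrkrrkrrB ⇒ rurkrrkrrkrrkrr

S ⇒ SB   [S ::= S B]
SB ⇒ SBB   [S ::= S B]
SBB ⇒ SBBB   [S ::= S B]
SBBB ⇒ rBBB   [S ::= r]
rBBB ⇒ ruSBB   [B ::= u S]
ruSBB ⇒ ruSBBB   [S ::= S B]
ruSBBB ⇒ ruSBBBB   [S ::= S B]
ruSBBBB ⇒ rurBBBB   [S ::= r]
rurBBBB ⇒ rurkrrBBB   [B ::= k r r]
rurkrrBBB ⇒ rurkrrkrrBB   [B ::= k r r]
rurkrrkrrBB ⇒ rurkrrkrrkrrB   [B ::= k r r]
rurkrrkrrkrrB ⇒ rurkrrkrrkrrkrr   [B ::= k r r]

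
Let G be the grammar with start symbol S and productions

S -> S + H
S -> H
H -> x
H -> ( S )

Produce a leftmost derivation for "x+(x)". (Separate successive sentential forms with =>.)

S => S+H   [S -> S + H]
S+H => H+H   [S -> H]
H+H => x+H   [H -> x]
x+H => x+(S)   [H -> ( S )]
x+(S) => x+(H)   [S -> H]
x+(H) => x+(x)   [H -> x]

S => S+H => H+H => x+H => x+(S) => x+(H) => x+(x)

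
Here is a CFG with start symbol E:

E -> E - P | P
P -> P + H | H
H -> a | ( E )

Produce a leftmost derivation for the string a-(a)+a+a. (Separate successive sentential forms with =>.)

E => E-P   [E -> E - P]
E-P => P-P   [E -> P]
P-P => H-P   [P -> H]
H-P => a-P   [H -> a]
a-P => a-P+H   [P -> P + H]
a-P+H => a-P+H+H   [P -> P + H]
a-P+H+H => a-H+H+H   [P -> H]
a-H+H+H => a-(E)+H+H   [H -> ( E )]
a-(E)+H+H => a-(P)+H+H   [E -> P]
a-(P)+H+H => a-(H)+H+H   [P -> H]
a-(H)+H+H => a-(a)+H+H   [H -> a]
a-(a)+H+H => a-(a)+a+H   [H -> a]
a-(a)+a+H => a-(a)+a+a   [H -> a]

E=>E-P=>P-P=>H-P=>a-P=>a-P+H=>a-P+H+H=>a-H+H+H=>a-(E)+H+H=>a-(P)+H+H=>a-(H)+H+H=>a-(a)+H+H=>a-(a)+a+H=>a-(a)+a+a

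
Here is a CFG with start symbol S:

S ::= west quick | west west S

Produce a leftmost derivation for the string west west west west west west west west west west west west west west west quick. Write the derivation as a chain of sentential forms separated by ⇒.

S ⇒ west west S   [S ::= west west S]
west west S ⇒ west west west west S   [S ::= west west S]
west west west west S ⇒ west west west west west west S   [S ::= west west S]
west west west west west west S ⇒ west west west west west west west west S   [S ::= west west S]
west west west west west west west west S ⇒ west west west west west west west west west west S   [S ::= west west S]
west west west west west west west west west west S ⇒ west west west west west west west west west west west west S   [S ::= west west S]
west west west west west west west west west west west west S ⇒ west west west west west west west west west west west west west west S   [S ::= west west S]
west west west west west west west west west west west west west west S ⇒ west west west west west west west west west west west west west west west quick   [S ::= west quick]

S ⇒ west west S ⇒ west west west west S ⇒ west west west west west west S ⇒ west west west west west west west west S ⇒ west west west west west west west west west west S ⇒ west west west west west west west west west west west west S ⇒ west west west west west west west west west west west west west west S ⇒ west west west west west west west west west west west west west west west quick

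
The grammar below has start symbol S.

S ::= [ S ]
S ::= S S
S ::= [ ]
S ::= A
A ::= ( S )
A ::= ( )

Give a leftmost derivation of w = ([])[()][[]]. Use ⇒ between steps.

S⇒SS⇒AS⇒(S)S⇒([])S⇒([])SS⇒([])[S]S⇒([])[A]S⇒([])[()]S⇒([])[()][S]⇒([])[()][[]]

S ⇒ SS   [S ::= S S]
SS ⇒ AS   [S ::= A]
AS ⇒ (S)S   [A ::= ( S )]
(S)S ⇒ ([])S   [S ::= [ ]]
([])S ⇒ ([])SS   [S ::= S S]
([])SS ⇒ ([])[S]S   [S ::= [ S ]]
([])[S]S ⇒ ([])[A]S   [S ::= A]
([])[A]S ⇒ ([])[()]S   [A ::= ( )]
([])[()]S ⇒ ([])[()][S]   [S ::= [ S ]]
([])[()][S] ⇒ ([])[()][[]]   [S ::= [ ]]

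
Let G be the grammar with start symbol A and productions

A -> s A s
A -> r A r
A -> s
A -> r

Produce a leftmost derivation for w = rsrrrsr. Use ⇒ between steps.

A⇒rAr⇒rsAsr⇒rsrArsr⇒rsrrrsr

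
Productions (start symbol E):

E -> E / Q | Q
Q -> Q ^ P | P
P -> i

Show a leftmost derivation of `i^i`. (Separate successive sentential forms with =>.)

E => Q   [E -> Q]
Q => Q^P   [Q -> Q ^ P]
Q^P => P^P   [Q -> P]
P^P => i^P   [P -> i]
i^P => i^i   [P -> i]

E => Q => Q^P => P^P => i^P => i^i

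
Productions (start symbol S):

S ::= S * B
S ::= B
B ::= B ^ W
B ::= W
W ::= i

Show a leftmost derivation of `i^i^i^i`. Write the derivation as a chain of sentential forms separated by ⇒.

S ⇒ B ⇒ B^W ⇒ B^W^W ⇒ B^W^W^W ⇒ W^W^W^W ⇒ i^W^W^W ⇒ i^i^W^W ⇒ i^i^i^W ⇒ i^i^i^i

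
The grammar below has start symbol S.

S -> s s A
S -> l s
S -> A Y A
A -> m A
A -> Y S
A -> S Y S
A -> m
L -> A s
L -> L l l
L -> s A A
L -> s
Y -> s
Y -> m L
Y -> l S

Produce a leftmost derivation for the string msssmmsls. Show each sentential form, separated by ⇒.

S ⇒ AYA   [S -> A Y A]
AYA ⇒ mYA   [A -> m]
mYA ⇒ msA   [Y -> s]
msA ⇒ msSYS   [A -> S Y S]
msSYS ⇒ msssAYS   [S -> s s A]
msssAYS ⇒ msssmAYS   [A -> m A]
msssmAYS ⇒ msssmmYS   [A -> m]
msssmmYS ⇒ msssmmsS   [Y -> s]
msssmmsS ⇒ msssmmsls   [S -> l s]

S ⇒ AYA ⇒ mYA ⇒ msA ⇒ msSYS ⇒ msssAYS ⇒ msssmAYS ⇒ msssmmYS ⇒ msssmmsS ⇒ msssmmsls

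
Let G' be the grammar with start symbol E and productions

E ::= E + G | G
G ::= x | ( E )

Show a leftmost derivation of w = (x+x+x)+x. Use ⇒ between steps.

E ⇒ E+G ⇒ G+G ⇒ (E)+G ⇒ (E+G)+G ⇒ (E+G+G)+G ⇒ (G+G+G)+G ⇒ (x+G+G)+G ⇒ (x+x+G)+G ⇒ (x+x+x)+G ⇒ (x+x+x)+x

E ⇒ E+G   [E ::= E + G]
E+G ⇒ G+G   [E ::= G]
G+G ⇒ (E)+G   [G ::= ( E )]
(E)+G ⇒ (E+G)+G   [E ::= E + G]
(E+G)+G ⇒ (E+G+G)+G   [E ::= E + G]
(E+G+G)+G ⇒ (G+G+G)+G   [E ::= G]
(G+G+G)+G ⇒ (x+G+G)+G   [G ::= x]
(x+G+G)+G ⇒ (x+x+G)+G   [G ::= x]
(x+x+G)+G ⇒ (x+x+x)+G   [G ::= x]
(x+x+x)+G ⇒ (x+x+x)+x   [G ::= x]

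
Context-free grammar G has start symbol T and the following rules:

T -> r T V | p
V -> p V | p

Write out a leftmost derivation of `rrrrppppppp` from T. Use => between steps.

T => rTV => rrTVV => rrrTVVV => rrrrTVVVV => rrrrpVVVV => rrrrppVVV => rrrrpppVVV => rrrrppppVVV => rrrrpppppVV => rrrrppppppV => rrrrppppppp

T => rTV   [T -> r T V]
rTV => rrTVV   [T -> r T V]
rrTVV => rrrTVVV   [T -> r T V]
rrrTVVV => rrrrTVVVV   [T -> r T V]
rrrrTVVVV => rrrrpVVVV   [T -> p]
rrrrpVVVV => rrrrppVVV   [V -> p]
rrrrppVVV => rrrrpppVVV   [V -> p V]
rrrrpppVVV => rrrrppppVVV   [V -> p V]
rrrrppppVVV => rrrrpppppVV   [V -> p]
rrrrpppppVV => rrrrppppppV   [V -> p]
rrrrppppppV => rrrrppppppp   [V -> p]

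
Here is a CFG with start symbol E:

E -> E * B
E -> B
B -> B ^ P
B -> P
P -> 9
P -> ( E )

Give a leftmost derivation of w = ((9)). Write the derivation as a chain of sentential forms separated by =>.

E => B   [E -> B]
B => P   [B -> P]
P => (E)   [P -> ( E )]
(E) => (B)   [E -> B]
(B) => (P)   [B -> P]
(P) => ((E))   [P -> ( E )]
((E)) => ((B))   [E -> B]
((B)) => ((P))   [B -> P]
((P)) => ((9))   [P -> 9]

E => B => P => (E) => (B) => (P) => ((E)) => ((B)) => ((P)) => ((9))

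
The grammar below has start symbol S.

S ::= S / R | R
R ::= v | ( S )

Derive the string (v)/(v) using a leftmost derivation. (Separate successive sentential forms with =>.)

S => S/R   [S ::= S / R]
S/R => R/R   [S ::= R]
R/R => (S)/R   [R ::= ( S )]
(S)/R => (R)/R   [S ::= R]
(R)/R => (v)/R   [R ::= v]
(v)/R => (v)/(S)   [R ::= ( S )]
(v)/(S) => (v)/(R)   [S ::= R]
(v)/(R) => (v)/(v)   [R ::= v]

S => S/R => R/R => (S)/R => (R)/R => (v)/R => (v)/(S) => (v)/(R) => (v)/(v)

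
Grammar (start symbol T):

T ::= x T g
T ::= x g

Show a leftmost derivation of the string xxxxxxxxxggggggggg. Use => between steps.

T => xTg => xxTgg => xxxTggg => xxxxTgggg => xxxxxTggggg => xxxxxxTgggggg => xxxxxxxTggggggg => xxxxxxxxTgggggggg => xxxxxxxxxggggggggg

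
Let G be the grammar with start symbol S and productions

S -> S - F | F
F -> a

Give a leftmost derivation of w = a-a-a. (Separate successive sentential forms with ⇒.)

S ⇒ S-F ⇒ S-F-F ⇒ F-F-F ⇒ a-F-F ⇒ a-a-F ⇒ a-a-a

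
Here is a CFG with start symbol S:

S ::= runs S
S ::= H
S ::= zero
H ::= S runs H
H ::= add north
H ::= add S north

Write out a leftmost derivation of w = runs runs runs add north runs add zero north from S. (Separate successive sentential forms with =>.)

S => runs S   [S ::= runs S]
runs S => runs runs S   [S ::= runs S]
runs runs S => runs runs H   [S ::= H]
runs runs H => runs runs S runs H   [H ::= S runs H]
runs runs S runs H => runs runs runs S runs H   [S ::= runs S]
runs runs runs S runs H => runs runs runs H runs H   [S ::= H]
runs runs runs H runs H => runs runs runs add north runs H   [H ::= add north]
runs runs runs add north runs H => runs runs runs add north runs add S north   [H ::= add S north]
runs runs runs add north runs add S north => runs runs runs add north runs add zero north   [S ::= zero]

S => runs S => runs runs S => runs runs H => runs runs S runs H => runs runs runs S runs H => runs runs runs H runs H => runs runs runs add north runs H => runs runs runs add north runs add S north => runs runs runs add north runs add zero north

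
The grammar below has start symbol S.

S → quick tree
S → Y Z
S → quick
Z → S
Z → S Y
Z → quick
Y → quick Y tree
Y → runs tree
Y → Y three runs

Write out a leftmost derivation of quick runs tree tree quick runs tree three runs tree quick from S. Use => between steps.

S => Y Z   [S → Y Z]
Y Z => quick Y tree Z   [Y → quick Y tree]
quick Y tree Z => quick runs tree tree Z   [Y → runs tree]
quick runs tree tree Z => quick runs tree tree S   [Z → S]
quick runs tree tree S => quick runs tree tree Y Z   [S → Y Z]
quick runs tree tree Y Z => quick runs tree tree quick Y tree Z   [Y → quick Y tree]
quick runs tree tree quick Y tree Z => quick runs tree tree quick Y three runs tree Z   [Y → Y three runs]
quick runs tree tree quick Y three runs tree Z => quick runs tree tree quick runs tree three runs tree Z   [Y → runs tree]
quick runs tree tree quick runs tree three runs tree Z => quick runs tree tree quick runs tree three runs tree quick   [Z → quick]

S => Y Z => quick Y tree Z => quick runs tree tree Z => quick runs tree tree S => quick runs tree tree Y Z => quick runs tree tree quick Y tree Z => quick runs tree tree quick Y three runs tree Z => quick runs tree tree quick runs tree three runs tree Z => quick runs tree tree quick runs tree three runs tree quick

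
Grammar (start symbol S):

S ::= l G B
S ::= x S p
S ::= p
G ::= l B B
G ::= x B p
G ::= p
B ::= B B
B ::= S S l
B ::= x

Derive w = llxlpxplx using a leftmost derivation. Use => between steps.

S => lGB => llBBB => llxBB => llxSSlB => llxlGBSlB => llxlpBSlB => llxlpxSlB => llxlpxplB => llxlpxplx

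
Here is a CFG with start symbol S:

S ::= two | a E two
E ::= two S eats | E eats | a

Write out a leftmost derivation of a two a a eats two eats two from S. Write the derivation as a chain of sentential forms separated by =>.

S => a E two => a two S eats two => a two a E two eats two => a two a E eats two eats two => a two a a eats two eats two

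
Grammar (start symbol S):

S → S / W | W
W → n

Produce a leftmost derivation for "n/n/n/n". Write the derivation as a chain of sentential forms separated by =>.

S => S/W   [S → S / W]
S/W => S/W/W   [S → S / W]
S/W/W => S/W/W/W   [S → S / W]
S/W/W/W => W/W/W/W   [S → W]
W/W/W/W => n/W/W/W   [W → n]
n/W/W/W => n/n/W/W   [W → n]
n/n/W/W => n/n/n/W   [W → n]
n/n/n/W => n/n/n/n   [W → n]

S => S/W => S/W/W => S/W/W/W => W/W/W/W => n/W/W/W => n/n/W/W => n/n/n/W => n/n/n/n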